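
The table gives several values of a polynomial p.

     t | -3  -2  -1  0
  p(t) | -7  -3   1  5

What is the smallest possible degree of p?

1

Forward differences of the values at t = -3, -2, -1, 0:
  p  : -7  -3  1  5
  Δ  : 4  4  4
  Δ^2: 0  0
  Δ^3: 0
The first differences are constant (4) and nonzero, while all higher differences vanish, so the minimal degree is 1.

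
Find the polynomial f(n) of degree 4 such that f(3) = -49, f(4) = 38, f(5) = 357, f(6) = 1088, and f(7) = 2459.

f(n) = 2n^4 - 6n^3 - 6n^2 + n + 2

Using the Lagrange interpolation formula with nodes 3, 4, 5, 6, 7:
  L_0(n) = (n - 4)(n - 5)(n - 6)(n - 7) / 24
  L_1(n) = (n - 3)(n - 5)(n - 6)(n - 7) / -6
  L_2(n) = (n - 3)(n - 4)(n - 6)(n - 7) / 4
  L_3(n) = (n - 3)(n - 4)(n - 5)(n - 7) / -6
  L_4(n) = (n - 3)(n - 4)(n - 5)(n - 6) / 24
Then f(n) = -49·L_0(n) + 38·L_1(n) + 357·L_2(n) + 1088·L_3(n) + 2459·L_4(n).
Expanding and collecting terms gives f(n) = 2n⁴ - 6n³ - 6n² + n + 2.
Check: f(7) = 2459. ✓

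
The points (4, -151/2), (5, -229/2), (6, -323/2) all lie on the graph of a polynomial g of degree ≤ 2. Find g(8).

Write g(u) = au^2 + bu + c. Substituting each data point gives a linear system:
  16a + 4b + c = -151/2
  25a + 5b + c = -229/2
  36a + 6b + c = -323/2
Solving the system yields a = -4, b = -3, c = 1/2.
So g(u) = -4u^2 - 3u + 1/2.
Then g(8) = -559/2.

-559/2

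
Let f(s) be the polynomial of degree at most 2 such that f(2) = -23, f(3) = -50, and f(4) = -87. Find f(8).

-335

Forward differences of the values at s = 2, 3, 4:
  f  : -23  -50  -87
  Δ  : -27  -37
  Δ^2: -10
The second differences are constant, confirming degree 2.
Interpolating (Newton forward form) and evaluating at s = 8 gives f(8) = -335.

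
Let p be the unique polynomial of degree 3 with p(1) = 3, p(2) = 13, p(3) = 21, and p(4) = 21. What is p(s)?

p(s) = -s^3 + 5s^2 + 2s - 3

Write p(s) = as^3 + bs^2 + cs + d. Substituting each data point gives a linear system:
  a + b + c + d = 3
  8a + 4b + 2c + d = 13
  27a + 9b + 3c + d = 21
  64a + 16b + 4c + d = 21
Solving the system yields a = -1, b = 5, c = 2, d = -3.
So p(s) = -s^3 + 5s^2 + 2s - 3.
Check: p(1) = 3. ✓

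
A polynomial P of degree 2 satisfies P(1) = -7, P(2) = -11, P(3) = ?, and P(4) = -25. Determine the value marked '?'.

On equispaced nodes a degree-2 polynomial has vanishing third forward difference, so
  - P(1) + 3·P(2) - 3·P(3) + P(4) = 0.
Substituting the known values and solving for P(3):
  -3·P(3) = 51
  P(3) = -17.

-17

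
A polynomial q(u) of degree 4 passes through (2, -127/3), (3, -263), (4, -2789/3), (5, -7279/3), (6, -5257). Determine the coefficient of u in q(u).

1/3

Write q(u) = au^4 + bu^3 + cu^2 + du + e. Substituting each data point gives a linear system:
  16a + 8b + 4c + 2d + e = -127/3
  81a + 27b + 9c + 3d + e = -263
  256a + 64b + 16c + 4d + e = -2789/3
  625a + 125b + 25c + 5d + e = -7279/3
  1296a + 216b + 36c + 6d + e = -5257
Solving the system yields a = -5, b = 6, c = -2, d = 1/3, e = -3.
So q(u) = -5u⁴ + 6u³ - 2u² + (1/3)u - 3.
The coefficient of u is 1/3.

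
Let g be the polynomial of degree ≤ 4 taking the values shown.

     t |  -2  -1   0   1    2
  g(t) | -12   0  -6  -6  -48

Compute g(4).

-810

Forward differences of the values at t = -2, -1, 0, 1, 2:
  g  : -12  0  -6  -6  -48
  Δ  : 12  -6  0  -42
  Δ^2: -18  6  -42
  Δ^3: 24  -48
  Δ^4: -72
The fourth differences are constant, confirming degree 4.
Interpolating (Newton forward form) and evaluating at t = 4 gives g(4) = -810.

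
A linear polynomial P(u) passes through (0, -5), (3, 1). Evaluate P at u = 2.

-1

Using the Lagrange interpolation formula with nodes 0, 3:
  L_0(u) = (u - 3) / -3
  L_1(u) = u / 3
Then P(u) = -5·L_0(u) + 1·L_1(u).
Expanding and collecting terms gives P(u) = 2u - 5.
Evaluating at u = 2: P(2) = -1.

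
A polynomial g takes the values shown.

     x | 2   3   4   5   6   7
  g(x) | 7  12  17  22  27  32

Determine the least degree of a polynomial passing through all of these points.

Forward differences of the values at x = 2, 3, 4, 5, 6, 7:
  g  : 7  12  17  22  27  32
  Δ  : 5  5  5  5  5
  Δ^2: 0  0  0  0
  Δ^3: 0  0  0
  Δ^4: 0  0
  Δ^5: 0
The first differences are constant (5) and nonzero, while all higher differences vanish, so the minimal degree is 1.

1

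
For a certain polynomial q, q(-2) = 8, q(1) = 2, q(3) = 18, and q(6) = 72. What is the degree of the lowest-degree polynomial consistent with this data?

2

Divided differences on the nodes -2, 1, 3, 6:
  order 0: 8  2  18  72
  order 1: -2  8  18
  order 2: 2  2
  order 3: 0
The order-2 divided differences are all 2 (nonzero) and every higher order vanishes, so the data lies on a polynomial of degree exactly 2.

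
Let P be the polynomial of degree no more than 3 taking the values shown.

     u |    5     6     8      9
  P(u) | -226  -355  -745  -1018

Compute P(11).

-1750

Write P(u) = au^3 + bu^2 + cu + d. Substituting each data point gives a linear system:
  125a + 25b + 5c + d = -226
  216a + 36b + 6c + d = -355
  512a + 64b + 8c + d = -745
  729a + 81b + 9c + d = -1018
Solving the system yields a = -1, b = -3, c = -5, d = -1.
So P(u) = -u^3 - 3u^2 - 5u - 1.
Then P(11) = -1750.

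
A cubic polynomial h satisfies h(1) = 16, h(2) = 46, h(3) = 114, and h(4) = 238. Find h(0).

Write h(x) = ax^3 + bx^2 + cx + d. Substituting each data point gives a linear system:
  a + b + c + d = 16
  8a + 4b + 2c + d = 46
  27a + 9b + 3c + d = 114
  64a + 16b + 4c + d = 238
Solving the system yields a = 3, b = 1, c = 6, d = 6.
So h(x) = 3x^3 + x^2 + 6x + 6.
Then h(0) = 6.

6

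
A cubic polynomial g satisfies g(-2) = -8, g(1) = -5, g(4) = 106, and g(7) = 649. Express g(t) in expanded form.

g(t) = 2t^3 - 5t - 2

Write g(t) = at^3 + bt^2 + ct + d. Substituting each data point gives a linear system:
  -8a + 4b - 2c + d = -8
  a + b + c + d = -5
  64a + 16b + 4c + d = 106
  343a + 49b + 7c + d = 649
Solving the system yields a = 2, b = 0, c = -5, d = -2.
So g(t) = 2t³ - 5t - 2.
Check: g(4) = 106. ✓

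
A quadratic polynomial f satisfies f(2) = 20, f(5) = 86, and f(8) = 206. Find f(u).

f(u) = 3u^2 + u + 6

Write f(u) = au^2 + bu + c. Substituting each data point gives a linear system:
  4a + 2b + c = 20
  25a + 5b + c = 86
  64a + 8b + c = 206
Solving the system yields a = 3, b = 1, c = 6.
So f(u) = 3u^2 + u + 6.
Check: f(2) = 20. ✓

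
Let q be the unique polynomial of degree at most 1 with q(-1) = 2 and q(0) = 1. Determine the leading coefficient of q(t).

Write q(t) = at + b. Substituting each data point gives a linear system:
  -a + b = 2
  b = 1
Solving the system yields a = -1, b = 1.
So q(t) = -t + 1.
The leading coefficient is -1.

-1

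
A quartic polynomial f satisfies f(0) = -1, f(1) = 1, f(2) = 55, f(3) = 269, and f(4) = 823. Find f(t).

Write f(t) = at^4 + bt^3 + ct^2 + dt + e. Substituting each data point gives a linear system:
  e = -1
  a + b + c + d + e = 1
  16a + 8b + 4c + 2d + e = 55
  81a + 27b + 9c + 3d + e = 269
  256a + 64b + 16c + 4d + e = 823
Solving the system yields a = 3, b = 0, c = 5, d = -6, e = -1.
So f(t) = 3t^4 + 5t^2 - 6t - 1.
Check: f(2) = 55. ✓

f(t) = 3t^4 + 5t^2 - 6t - 1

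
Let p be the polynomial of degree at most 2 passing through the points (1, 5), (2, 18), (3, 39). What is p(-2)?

Using the Lagrange interpolation formula with nodes 1, 2, 3:
  L_0(n) = (n - 2)(n - 3) / 2
  L_1(n) = (n - 1)(n - 3) / -1
  L_2(n) = (n - 1)(n - 2) / 2
Then p(n) = 5·L_0(n) + 18·L_1(n) + 39·L_2(n).
Expanding and collecting terms gives p(n) = 4n^2 + n.
Evaluating at n = -2: p(-2) = 14.

14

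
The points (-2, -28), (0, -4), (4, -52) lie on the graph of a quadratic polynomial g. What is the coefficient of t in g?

Write g(t) = at^2 + bt + c. Substituting each data point gives a linear system:
  4a - 2b + c = -28
  c = -4
  16a + 4b + c = -52
Solving the system yields a = -4, b = 4, c = -4.
So g(t) = -4t^2 + 4t - 4.
The coefficient of t is 4.

4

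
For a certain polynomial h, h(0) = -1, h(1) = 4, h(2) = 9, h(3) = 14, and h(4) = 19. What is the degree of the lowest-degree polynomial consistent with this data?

1

Forward differences of the values at t = 0, 1, 2, 3, 4:
  h  : -1  4  9  14  19
  Δ  : 5  5  5  5
  Δ^2: 0  0  0
  Δ^3: 0  0
  Δ^4: 0
The first differences are constant (5) and nonzero, while all higher differences vanish, so the minimal degree is 1.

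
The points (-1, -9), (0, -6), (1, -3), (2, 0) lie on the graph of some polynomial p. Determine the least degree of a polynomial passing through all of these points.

Forward differences of the values at x = -1, 0, 1, 2:
  p  : -9  -6  -3  0
  Δ  : 3  3  3
  Δ^2: 0  0
  Δ^3: 0
The first differences are constant (3) and nonzero, while all higher differences vanish, so the minimal degree is 1.

1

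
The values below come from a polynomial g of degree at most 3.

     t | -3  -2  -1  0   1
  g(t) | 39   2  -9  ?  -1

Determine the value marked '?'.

-6

On equispaced nodes a degree-3 polynomial has vanishing fourth forward difference, so
  g(-3) - 4·g(-2) + 6·g(-1) - 4·g(0) + g(1) = 0.
Substituting the known values and solving for g(0):
  -4·g(0) = 24
  g(0) = -6.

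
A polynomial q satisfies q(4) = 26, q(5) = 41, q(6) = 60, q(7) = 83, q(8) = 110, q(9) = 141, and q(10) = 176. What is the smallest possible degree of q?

2

Forward differences of the values at t = 4, 5, 6, 7, 8, 9, 10:
  q  : 26  41  60  83  110  141  176
  Δ  : 15  19  23  27  31  35
  Δ^2: 4  4  4  4  4
  Δ^3: 0  0  0  0
  Δ^4: 0  0  0
  Δ^5: 0  0
  Δ^6: 0
The second differences are constant (4) and nonzero, while all higher differences vanish, so the minimal degree is 2.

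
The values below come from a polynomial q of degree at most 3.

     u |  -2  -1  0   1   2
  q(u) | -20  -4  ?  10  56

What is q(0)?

The 4 known points determine the degree-3 polynomial uniquely.
Write q(u) = au^3 + bu^2 + cu + d. Substituting each data point gives a linear system:
  -8a + 4b - 2c + d = -20
  -a + b - c + d = -4
  a + b + c + d = 10
  8a + 4b + 2c + d = 56
Solving the system yields a = 4, b = 5, c = 3, d = -2.
So q(u) = 4u^3 + 5u^2 + 3u - 2.
Then q(0) = -2.

-2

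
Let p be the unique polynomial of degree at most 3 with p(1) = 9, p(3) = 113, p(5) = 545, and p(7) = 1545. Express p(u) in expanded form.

p(u) = 5u^3 - 4u^2 + 3u + 5

Write p(u) = au^3 + bu^2 + cu + d. Substituting each data point gives a linear system:
  a + b + c + d = 9
  27a + 9b + 3c + d = 113
  125a + 25b + 5c + d = 545
  343a + 49b + 7c + d = 1545
Solving the system yields a = 5, b = -4, c = 3, d = 5.
So p(u) = 5u³ - 4u² + 3u + 5.
Check: p(7) = 1545. ✓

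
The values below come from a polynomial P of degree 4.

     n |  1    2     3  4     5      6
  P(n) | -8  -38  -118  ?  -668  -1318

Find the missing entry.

-302

The 5 known points determine the degree-4 polynomial uniquely.
Write P(n) = an^4 + bn^3 + cn^2 + dn + e. Substituting each data point gives a linear system:
  a + b + c + d + e = -8
  16a + 8b + 4c + 2d + e = -38
  81a + 27b + 9c + 3d + e = -118
  625a + 125b + 25c + 5d + e = -668
  1296a + 216b + 36c + 6d + e = -1318
Solving the system yields a = -1, b = 1, c = -6, d = -4, e = 2.
So P(n) = -n^4 + n^3 - 6n^2 - 4n + 2.
Then P(4) = -302.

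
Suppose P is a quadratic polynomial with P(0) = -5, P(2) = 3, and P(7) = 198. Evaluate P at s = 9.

346

Write P(s) = as^2 + bs + c. Substituting each data point gives a linear system:
  c = -5
  4a + 2b + c = 3
  49a + 7b + c = 198
Solving the system yields a = 5, b = -6, c = -5.
So P(s) = 5s^2 - 6s - 5.
Then P(9) = 346.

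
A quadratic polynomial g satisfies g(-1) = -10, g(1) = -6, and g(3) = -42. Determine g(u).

g(u) = -5u^2 + 2u - 3

Using the Lagrange interpolation formula with nodes -1, 1, 3:
  L_0(u) = (u - 1)(u - 3) / 8
  L_1(u) = (u + 1)(u - 3) / -4
  L_2(u) = (u + 1)(u - 1) / 8
Then g(u) = -10·L_0(u) - 6·L_1(u) - 42·L_2(u).
Expanding and collecting terms gives g(u) = -5u^2 + 2u - 3.
Check: g(1) = -6. ✓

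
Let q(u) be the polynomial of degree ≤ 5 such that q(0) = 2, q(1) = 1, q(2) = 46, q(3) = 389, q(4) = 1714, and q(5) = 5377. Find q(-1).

-11

Using the Lagrange interpolation formula with nodes 0, 1, 2, 3, 4, 5:
  L_0(u) = (u - 1)(u - 2)(u - 3)(u - 4)(u - 5) / -120
  L_1(u) = u(u - 2)(u - 3)(u - 4)(u - 5) / 24
  L_2(u) = u(u - 1)(u - 3)(u - 4)(u - 5) / -12
  L_3(u) = u(u - 1)(u - 2)(u - 4)(u - 5) / 12
  L_4(u) = u(u - 1)(u - 2)(u - 3)(u - 5) / -24
  L_5(u) = u(u - 1)(u - 2)(u - 3)(u - 4) / 120
Then q(u) = 2·L_0(u) + 1·L_1(u) + 46·L_2(u) + 389·L_3(u) + 1714·L_4(u) + 5377·L_5(u).
Expanding and collecting terms gives q(u) = 2u^5 - 2u^4 + 4u^3 - 5u^2 + 2.
Evaluating at u = -1: q(-1) = -11.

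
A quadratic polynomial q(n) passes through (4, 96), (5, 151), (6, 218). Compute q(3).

Using the Lagrange interpolation formula with nodes 4, 5, 6:
  L_0(n) = (n - 5)(n - 6) / 2
  L_1(n) = (n - 4)(n - 6) / -1
  L_2(n) = (n - 4)(n - 5) / 2
Then q(n) = 96·L_0(n) + 151·L_1(n) + 218·L_2(n).
Expanding and collecting terms gives q(n) = 6n^2 + n - 4.
Evaluating at n = 3: q(3) = 53.

53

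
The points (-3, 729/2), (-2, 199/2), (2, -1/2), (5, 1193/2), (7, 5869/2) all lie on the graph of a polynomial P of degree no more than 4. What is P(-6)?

Using the Lagrange interpolation formula with nodes -3, -2, 2, 5, 7:
  L_0(x) = (x + 2)(x - 2)(x - 5)(x - 7) / 400
  L_1(x) = (x + 3)(x - 2)(x - 5)(x - 7) / -252
  L_2(x) = (x + 3)(x + 2)(x - 5)(x - 7) / 300
  L_3(x) = (x + 3)(x + 2)(x - 2)(x - 7) / -336
  L_4(x) = (x + 3)(x + 2)(x - 2)(x - 5) / 900
Then P(x) = 729/2·L_0(x) + 199/2·L_1(x) - 1/2·L_2(x) + 1193/2·L_3(x) + 5869/2·L_4(x).
Expanding and collecting terms gives P(x) = 2x⁴ - 6x³ + 4x² - x + 3/2.
Evaluating at x = -6: P(-6) = 8079/2.

8079/2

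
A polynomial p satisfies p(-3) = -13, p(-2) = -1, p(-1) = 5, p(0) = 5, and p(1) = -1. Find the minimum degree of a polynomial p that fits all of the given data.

Forward differences of the values at n = -3, -2, -1, 0, 1:
  p  : -13  -1  5  5  -1
  Δ  : 12  6  0  -6
  Δ^2: -6  -6  -6
  Δ^3: 0  0
  Δ^4: 0
The second differences are constant (-6) and nonzero, while all higher differences vanish, so the minimal degree is 2.

2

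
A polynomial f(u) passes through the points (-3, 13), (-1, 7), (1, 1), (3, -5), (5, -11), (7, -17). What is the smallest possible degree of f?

1

Forward differences of the values at u = -3, -1, 1, 3, 5, 7:
  f  : 13  7  1  -5  -11  -17
  Δ  : -6  -6  -6  -6  -6
  Δ^2: 0  0  0  0
  Δ^3: 0  0  0
  Δ^4: 0  0
  Δ^5: 0
The first differences are constant (-6) and nonzero, while all higher differences vanish, so the minimal degree is 1.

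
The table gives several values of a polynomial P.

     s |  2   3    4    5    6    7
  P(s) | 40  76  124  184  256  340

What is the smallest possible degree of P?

2

Forward differences of the values at s = 2, 3, 4, 5, 6, 7:
  P  : 40  76  124  184  256  340
  Δ  : 36  48  60  72  84
  Δ^2: 12  12  12  12
  Δ^3: 0  0  0
  Δ^4: 0  0
  Δ^5: 0
The second differences are constant (12) and nonzero, while all higher differences vanish, so the minimal degree is 2.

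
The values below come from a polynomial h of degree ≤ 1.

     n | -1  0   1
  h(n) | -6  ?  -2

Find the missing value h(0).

-4

The 2 known points determine the degree-1 polynomial uniquely.
Write h(n) = an + b. Substituting each data point gives a linear system:
  -a + b = -6
  a + b = -2
Solving the system yields a = 2, b = -4.
So h(n) = 2n - 4.
Then h(0) = -4.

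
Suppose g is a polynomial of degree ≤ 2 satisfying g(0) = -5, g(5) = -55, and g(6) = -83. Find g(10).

-255

Using the Lagrange interpolation formula with nodes 0, 5, 6:
  L_0(t) = (t - 5)(t - 6) / 30
  L_1(t) = t(t - 6) / -5
  L_2(t) = t(t - 5) / 6
Then g(t) = -5·L_0(t) - 55·L_1(t) - 83·L_2(t).
Expanding and collecting terms gives g(t) = -3t² + 5t - 5.
Evaluating at t = 10: g(10) = -255.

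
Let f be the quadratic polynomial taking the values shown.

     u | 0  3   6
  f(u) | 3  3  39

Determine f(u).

f(u) = 2u^2 - 6u + 3

Using the Lagrange interpolation formula with nodes 0, 3, 6:
  L_0(u) = (u - 3)(u - 6) / 18
  L_1(u) = u(u - 6) / -9
  L_2(u) = u(u - 3) / 18
Then f(u) = 3·L_0(u) + 3·L_1(u) + 39·L_2(u).
Expanding and collecting terms gives f(u) = 2u^2 - 6u + 3.
Check: f(0) = 3. ✓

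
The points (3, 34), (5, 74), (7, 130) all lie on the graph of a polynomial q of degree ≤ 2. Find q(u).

q(u) = 2u^2 + 4u + 4

Using the Lagrange interpolation formula with nodes 3, 5, 7:
  L_0(u) = (u - 5)(u - 7) / 8
  L_1(u) = (u - 3)(u - 7) / -4
  L_2(u) = (u - 3)(u - 5) / 8
Then q(u) = 34·L_0(u) + 74·L_1(u) + 130·L_2(u).
Expanding and collecting terms gives q(u) = 2u^2 + 4u + 4.
Check: q(3) = 34. ✓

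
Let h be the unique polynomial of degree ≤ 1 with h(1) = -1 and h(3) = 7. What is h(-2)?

Write h(s) = as + b. Substituting each data point gives a linear system:
  a + b = -1
  3a + b = 7
Solving the system yields a = 4, b = -5.
So h(s) = 4s - 5.
Then h(-2) = -13.

-13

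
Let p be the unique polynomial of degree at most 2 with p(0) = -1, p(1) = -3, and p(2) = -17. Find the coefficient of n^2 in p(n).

-6

Write p(n) = an^2 + bn + c. Substituting each data point gives a linear system:
  c = -1
  a + b + c = -3
  4a + 2b + c = -17
Solving the system yields a = -6, b = 4, c = -1.
So p(n) = -6n² + 4n - 1.
The leading coefficient is -6.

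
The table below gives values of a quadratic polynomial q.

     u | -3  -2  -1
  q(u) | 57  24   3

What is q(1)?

-3

Write q(u) = au^2 + bu + c. Substituting each data point gives a linear system:
  9a - 3b + c = 57
  4a - 2b + c = 24
  a - b + c = 3
Solving the system yields a = 6, b = -3, c = -6.
So q(u) = 6u² - 3u - 6.
Then q(1) = -3.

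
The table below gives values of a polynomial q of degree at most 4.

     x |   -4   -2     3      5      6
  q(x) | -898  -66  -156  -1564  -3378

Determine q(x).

q(x) = -3x^4 + 2x^3 + x^2 + 6x + 6

Write q(x) = ax^4 + bx^3 + cx^2 + dx + e. Substituting each data point gives a linear system:
  256a - 64b + 16c - 4d + e = -898
  16a - 8b + 4c - 2d + e = -66
  81a + 27b + 9c + 3d + e = -156
  625a + 125b + 25c + 5d + e = -1564
  1296a + 216b + 36c + 6d + e = -3378
Solving the system yields a = -3, b = 2, c = 1, d = 6, e = 6.
So q(x) = -3x⁴ + 2x³ + x² + 6x + 6.
Check: q(5) = -1564. ✓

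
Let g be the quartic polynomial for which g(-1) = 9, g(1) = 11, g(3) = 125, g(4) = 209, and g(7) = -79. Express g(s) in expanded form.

Using the Lagrange interpolation formula with nodes -1, 1, 3, 4, 7:
  L_0(s) = (s - 1)(s - 3)(s - 4)(s - 7) / 320
  L_1(s) = (s + 1)(s - 3)(s - 4)(s - 7) / -72
  L_2(s) = (s + 1)(s - 1)(s - 4)(s - 7) / 32
  L_3(s) = (s + 1)(s - 1)(s - 3)(s - 7) / -45
  L_4(s) = (s + 1)(s - 1)(s - 3)(s - 4) / 576
Then g(s) = 9·L_0(s) + 11·L_1(s) + 125·L_2(s) + 209·L_3(s) - 79·L_4(s).
Expanding and collecting terms gives g(s) = -s^4 + 6s^3 + 6s^2 - 5s + 5.
Check: g(1) = 11. ✓

g(s) = -s^4 + 6s^3 + 6s^2 - 5s + 5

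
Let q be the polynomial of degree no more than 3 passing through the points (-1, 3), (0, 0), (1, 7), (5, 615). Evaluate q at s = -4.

Write q(s) = as^3 + bs^2 + cs + d. Substituting each data point gives a linear system:
  -a + b - c + d = 3
  d = 0
  a + b + c + d = 7
  125a + 25b + 5c + d = 615
Solving the system yields a = 4, b = 5, c = -2, d = 0.
So q(s) = 4s^3 + 5s^2 - 2s.
Then q(-4) = -168.

-168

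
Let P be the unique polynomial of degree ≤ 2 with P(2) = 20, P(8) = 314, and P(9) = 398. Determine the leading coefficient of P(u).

Write P(u) = au^2 + bu + c. Substituting each data point gives a linear system:
  4a + 2b + c = 20
  64a + 8b + c = 314
  81a + 9b + c = 398
Solving the system yields a = 5, b = -1, c = 2.
So P(u) = 5u^2 - u + 2.
The leading coefficient is 5.

5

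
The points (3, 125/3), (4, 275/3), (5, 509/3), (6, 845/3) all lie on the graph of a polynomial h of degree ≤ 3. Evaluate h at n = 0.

-1/3

Using the Lagrange interpolation formula with nodes 3, 4, 5, 6:
  L_0(n) = (n - 4)(n - 5)(n - 6) / -6
  L_1(n) = (n - 3)(n - 5)(n - 6) / 2
  L_2(n) = (n - 3)(n - 4)(n - 6) / -2
  L_3(n) = (n - 3)(n - 4)(n - 5) / 6
Then h(n) = 125/3·L_0(n) + 275/3·L_1(n) + 509/3·L_2(n) + 845/3·L_3(n).
Expanding and collecting terms gives h(n) = n^3 + 2n^2 - n - 1/3.
Evaluating at n = 0: h(0) = -1/3.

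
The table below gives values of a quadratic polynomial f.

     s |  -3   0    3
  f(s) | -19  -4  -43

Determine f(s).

f(s) = -3s^2 - 4s - 4

Using the Lagrange interpolation formula with nodes -3, 0, 3:
  L_0(s) = s(s - 3) / 18
  L_1(s) = (s + 3)(s - 3) / -9
  L_2(s) = (s + 3)s / 18
Then f(s) = -19·L_0(s) - 4·L_1(s) - 43·L_2(s).
Expanding and collecting terms gives f(s) = -3s² - 4s - 4.
Check: f(3) = -43. ✓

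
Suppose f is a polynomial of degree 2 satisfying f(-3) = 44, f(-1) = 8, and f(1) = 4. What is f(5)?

Using the Lagrange interpolation formula with nodes -3, -1, 1:
  L_0(u) = (u + 1)(u - 1) / 8
  L_1(u) = (u + 3)(u - 1) / -4
  L_2(u) = (u + 3)(u + 1) / 8
Then f(u) = 44·L_0(u) + 8·L_1(u) + 4·L_2(u).
Expanding and collecting terms gives f(u) = 4u² - 2u + 2.
Evaluating at u = 5: f(5) = 92.

92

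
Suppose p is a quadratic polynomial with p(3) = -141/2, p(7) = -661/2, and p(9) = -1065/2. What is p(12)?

-1851/2

Write p(n) = an^2 + bn + c. Substituting each data point gives a linear system:
  9a + 3b + c = -141/2
  49a + 7b + c = -661/2
  81a + 9b + c = -1065/2
Solving the system yields a = -6, b = -5, c = -3/2.
So p(n) = -6n² - 5n - 3/2.
Then p(12) = -1851/2.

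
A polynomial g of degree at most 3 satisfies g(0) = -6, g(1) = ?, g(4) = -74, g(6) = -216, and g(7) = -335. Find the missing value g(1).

-11

The 4 known points determine the degree-3 polynomial uniquely.
Write g(s) = as^3 + bs^2 + cs + d. Substituting each data point gives a linear system:
  d = -6
  64a + 16b + 4c + d = -74
  216a + 36b + 6c + d = -216
  343a + 49b + 7c + d = -335
Solving the system yields a = -1, b = 1, c = -5, d = -6.
So g(s) = -s^3 + s^2 - 5s - 6.
Then g(1) = -11.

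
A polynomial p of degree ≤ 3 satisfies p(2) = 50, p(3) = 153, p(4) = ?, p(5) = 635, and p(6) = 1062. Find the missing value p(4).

340

The 4 known points determine the degree-3 polynomial uniquely.
Write p(t) = at^3 + bt^2 + ct + d. Substituting each data point gives a linear system:
  8a + 4b + 2c + d = 50
  27a + 9b + 3c + d = 153
  125a + 25b + 5c + d = 635
  216a + 36b + 6c + d = 1062
Solving the system yields a = 4, b = 6, c = -3, d = 0.
So p(t) = 4t^3 + 6t^2 - 3t.
Then p(4) = 340.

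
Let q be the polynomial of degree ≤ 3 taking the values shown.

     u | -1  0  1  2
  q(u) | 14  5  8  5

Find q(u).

q(u) = -3u^3 + 6u^2 + 5

Write q(u) = au^3 + bu^2 + cu + d. Substituting each data point gives a linear system:
  -a + b - c + d = 14
  d = 5
  a + b + c + d = 8
  8a + 4b + 2c + d = 5
Solving the system yields a = -3, b = 6, c = 0, d = 5.
So q(u) = -3u^3 + 6u^2 + 5.
Check: q(1) = 8. ✓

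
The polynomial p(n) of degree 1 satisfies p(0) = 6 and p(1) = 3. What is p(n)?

p(n) = -3n + 6

Using the Lagrange interpolation formula with nodes 0, 1:
  L_0(n) = (n - 1) / -1
  L_1(n) = n / 1
Then p(n) = 6·L_0(n) + 3·L_1(n).
Expanding and collecting terms gives p(n) = -3n + 6.
Check: p(0) = 6. ✓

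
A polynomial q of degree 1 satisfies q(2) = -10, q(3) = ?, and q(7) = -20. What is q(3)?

-12

The 2 known points determine the degree-1 polynomial uniquely.
Write q(x) = ax + b. Substituting each data point gives a linear system:
  2a + b = -10
  7a + b = -20
Solving the system yields a = -2, b = -6.
So q(x) = -2x - 6.
Then q(3) = -12.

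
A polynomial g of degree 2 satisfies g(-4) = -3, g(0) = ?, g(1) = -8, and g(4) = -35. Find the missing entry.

-3

The 3 known points determine the degree-2 polynomial uniquely.
Write g(s) = as^2 + bs + c. Substituting each data point gives a linear system:
  16a - 4b + c = -3
  a + b + c = -8
  16a + 4b + c = -35
Solving the system yields a = -1, b = -4, c = -3.
So g(s) = -s^2 - 4s - 3.
Then g(0) = -3.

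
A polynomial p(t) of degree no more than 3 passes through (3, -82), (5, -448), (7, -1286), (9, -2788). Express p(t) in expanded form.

Write p(t) = at^3 + bt^2 + ct + d. Substituting each data point gives a linear system:
  27a + 9b + 3c + d = -82
  125a + 25b + 5c + d = -448
  343a + 49b + 7c + d = -1286
  729a + 81b + 9c + d = -2788
Solving the system yields a = -4, b = 1, c = 5, d = 2.
So p(t) = -4t^3 + t^2 + 5t + 2.
Check: p(5) = -448. ✓

p(t) = -4t^3 + t^2 + 5t + 2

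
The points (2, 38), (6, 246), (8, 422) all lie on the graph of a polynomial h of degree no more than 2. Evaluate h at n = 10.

646

Write h(n) = an^2 + bn + c. Substituting each data point gives a linear system:
  4a + 2b + c = 38
  36a + 6b + c = 246
  64a + 8b + c = 422
Solving the system yields a = 6, b = 4, c = 6.
So h(n) = 6n² + 4n + 6.
Then h(10) = 646.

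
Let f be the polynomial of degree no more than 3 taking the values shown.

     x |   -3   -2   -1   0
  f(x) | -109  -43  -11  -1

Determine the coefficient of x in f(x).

Write f(x) = ax^3 + bx^2 + cx + d. Substituting each data point gives a linear system:
  -27a + 9b - 3c + d = -109
  -8a + 4b - 2c + d = -43
  -a + b - c + d = -11
  d = -1
Solving the system yields a = 2, b = -5, c = 3, d = -1.
So f(x) = 2x^3 - 5x^2 + 3x - 1.
The coefficient of x is 3.

3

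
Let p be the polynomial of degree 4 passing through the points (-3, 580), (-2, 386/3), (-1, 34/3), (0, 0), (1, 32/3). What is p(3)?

Forward differences of the values at t = -3, -2, -1, 0, 1:
  p  : 580  386/3  34/3  0  32/3
  Δ  : -1354/3  -352/3  -34/3  32/3
  Δ^2: 334  106  22
  Δ^3: -228  -84
  Δ^4: 144
The fourth differences are constant, confirming degree 4.
Interpolating (Newton forward form) and evaluating at t = 3 gives p(3) = 482.

482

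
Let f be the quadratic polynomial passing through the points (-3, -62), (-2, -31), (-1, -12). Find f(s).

f(s) = -6s^2 + s - 5

Using the Lagrange interpolation formula with nodes -3, -2, -1:
  L_0(s) = (s + 2)(s + 1) / 2
  L_1(s) = (s + 3)(s + 1) / -1
  L_2(s) = (s + 3)(s + 2) / 2
Then f(s) = -62·L_0(s) - 31·L_1(s) - 12·L_2(s).
Expanding and collecting terms gives f(s) = -6s^2 + s - 5.
Check: f(-1) = -12. ✓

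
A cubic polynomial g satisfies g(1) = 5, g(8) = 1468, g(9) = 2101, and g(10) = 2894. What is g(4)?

Write g(u) = au^3 + bu^2 + cu + d. Substituting each data point gives a linear system:
  a + b + c + d = 5
  512a + 64b + 8c + d = 1468
  729a + 81b + 9c + d = 2101
  1000a + 100b + 10c + d = 2894
Solving the system yields a = 3, b = -1, c = -1, d = 4.
So g(u) = 3u^3 - u^2 - u + 4.
Then g(4) = 176.

176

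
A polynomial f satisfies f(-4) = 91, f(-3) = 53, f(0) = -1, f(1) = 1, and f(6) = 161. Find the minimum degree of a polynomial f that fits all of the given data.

2

Divided differences on the nodes -4, -3, 0, 1, 6:
  order 0: 91  53  -1  1  161
  order 1: -38  -18  2  32
  order 2: 5  5  5
  order 3: 0  0
  order 4: 0
The order-2 divided differences are all 5 (nonzero) and every higher order vanishes, so the data lies on a polynomial of degree exactly 2.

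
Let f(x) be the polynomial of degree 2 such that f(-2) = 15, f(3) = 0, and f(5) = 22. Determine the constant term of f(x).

-3

Write f(x) = ax^2 + bx + c. Substituting each data point gives a linear system:
  4a - 2b + c = 15
  9a + 3b + c = 0
  25a + 5b + c = 22
Solving the system yields a = 2, b = -5, c = -3.
So f(x) = 2x² - 5x - 3.
The constant term is -3.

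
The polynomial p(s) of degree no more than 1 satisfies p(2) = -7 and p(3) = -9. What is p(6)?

Using the Lagrange interpolation formula with nodes 2, 3:
  L_0(s) = (s - 3) / -1
  L_1(s) = (s - 2) / 1
Then p(s) = -7·L_0(s) - 9·L_1(s).
Expanding and collecting terms gives p(s) = -2s - 3.
Evaluating at s = 6: p(6) = -15.

-15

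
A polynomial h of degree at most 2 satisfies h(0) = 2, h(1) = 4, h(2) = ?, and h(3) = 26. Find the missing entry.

The 3 known points determine the degree-2 polynomial uniquely.
Write h(t) = at^2 + bt + c. Substituting each data point gives a linear system:
  c = 2
  a + b + c = 4
  9a + 3b + c = 26
Solving the system yields a = 3, b = -1, c = 2.
So h(t) = 3t^2 - t + 2.
Then h(2) = 12.

12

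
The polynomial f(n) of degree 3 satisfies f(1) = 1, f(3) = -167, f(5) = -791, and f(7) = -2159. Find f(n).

f(n) = -6n^3 - 3n^2 + 6n + 4

Write f(n) = an^3 + bn^2 + cn + d. Substituting each data point gives a linear system:
  a + b + c + d = 1
  27a + 9b + 3c + d = -167
  125a + 25b + 5c + d = -791
  343a + 49b + 7c + d = -2159
Solving the system yields a = -6, b = -3, c = 6, d = 4.
So f(n) = -6n³ - 3n² + 6n + 4.
Check: f(7) = -2159. ✓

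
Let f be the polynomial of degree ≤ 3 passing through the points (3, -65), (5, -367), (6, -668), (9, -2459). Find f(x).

f(x) = -4x^3 + 6x^2 - 3x - 2

Using the Lagrange interpolation formula with nodes 3, 5, 6, 9:
  L_0(x) = (x - 5)(x - 6)(x - 9) / -36
  L_1(x) = (x - 3)(x - 6)(x - 9) / 8
  L_2(x) = (x - 3)(x - 5)(x - 9) / -9
  L_3(x) = (x - 3)(x - 5)(x - 6) / 72
Then f(x) = -65·L_0(x) - 367·L_1(x) - 668·L_2(x) - 2459·L_3(x).
Expanding and collecting terms gives f(x) = -4x^3 + 6x^2 - 3x - 2.
Check: f(6) = -668. ✓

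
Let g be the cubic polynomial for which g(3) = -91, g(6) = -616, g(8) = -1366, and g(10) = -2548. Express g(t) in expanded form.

Write g(t) = at^3 + bt^2 + ct + d. Substituting each data point gives a linear system:
  27a + 9b + 3c + d = -91
  216a + 36b + 6c + d = -616
  512a + 64b + 8c + d = -1366
  1000a + 100b + 10c + d = -2548
Solving the system yields a = -2, b = -6, c = 5, d = 2.
So g(t) = -2t^3 - 6t^2 + 5t + 2.
Check: g(10) = -2548. ✓

g(t) = -2t^3 - 6t^2 + 5t + 2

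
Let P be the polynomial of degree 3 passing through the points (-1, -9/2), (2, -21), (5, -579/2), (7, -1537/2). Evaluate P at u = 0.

Using the Lagrange interpolation formula with nodes -1, 2, 5, 7:
  L_0(u) = (u - 2)(u - 5)(u - 7) / -144
  L_1(u) = (u + 1)(u - 5)(u - 7) / 45
  L_2(u) = (u + 1)(u - 2)(u - 7) / -36
  L_3(u) = (u + 1)(u - 2)(u - 5) / 80
Then P(u) = -9/2·L_0(u) - 21·L_1(u) - 579/2·L_2(u) - 1537/2·L_3(u).
Expanding and collecting terms gives P(u) = -2u³ - 2u² + (5/2)u - 2.
Evaluating at u = 0: P(0) = -2.

-2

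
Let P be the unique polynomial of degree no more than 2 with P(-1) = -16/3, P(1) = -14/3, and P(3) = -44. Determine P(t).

P(t) = -5t^2 + (1/3)t

Using the Lagrange interpolation formula with nodes -1, 1, 3:
  L_0(t) = (t - 1)(t - 3) / 8
  L_1(t) = (t + 1)(t - 3) / -4
  L_2(t) = (t + 1)(t - 1) / 8
Then P(t) = -16/3·L_0(t) - 14/3·L_1(t) - 44·L_2(t).
Expanding and collecting terms gives P(t) = -5t^2 + (1/3)t.
Check: P(3) = -44. ✓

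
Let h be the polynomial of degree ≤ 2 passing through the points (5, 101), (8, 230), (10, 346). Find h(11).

413

Write h(u) = au^2 + bu + c. Substituting each data point gives a linear system:
  25a + 5b + c = 101
  64a + 8b + c = 230
  100a + 10b + c = 346
Solving the system yields a = 3, b = 4, c = 6.
So h(u) = 3u^2 + 4u + 6.
Then h(11) = 413.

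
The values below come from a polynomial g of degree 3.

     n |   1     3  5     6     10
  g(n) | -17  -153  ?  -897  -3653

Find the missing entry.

-553

The 4 known points determine the degree-3 polynomial uniquely.
Write g(n) = an^3 + bn^2 + cn + d. Substituting each data point gives a linear system:
  a + b + c + d = -17
  27a + 9b + 3c + d = -153
  216a + 36b + 6c + d = -897
  1000a + 100b + 10c + d = -3653
Solving the system yields a = -3, b = -6, c = -5, d = -3.
So g(n) = -3n^3 - 6n^2 - 5n - 3.
Then g(5) = -553.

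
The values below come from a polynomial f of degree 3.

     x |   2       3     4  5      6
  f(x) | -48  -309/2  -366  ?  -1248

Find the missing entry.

The 4 known points determine the degree-3 polynomial uniquely.
Write f(x) = ax^3 + bx^2 + cx + d. Substituting each data point gives a linear system:
  8a + 4b + 2c + d = -48
  27a + 9b + 3c + d = -309/2
  64a + 16b + 4c + d = -366
  216a + 36b + 6c + d = -1248
Solving the system yields a = -6, b = 3/2, c = 0, d = -6.
So f(x) = -6x^3 + (3/2)x^2 - 6.
Then f(5) = -1437/2.

-1437/2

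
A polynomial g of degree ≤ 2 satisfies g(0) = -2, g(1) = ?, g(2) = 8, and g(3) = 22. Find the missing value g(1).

0

On equispaced nodes a degree-2 polynomial has vanishing third forward difference, so
  - g(0) + 3·g(1) - 3·g(2) + g(3) = 0.
Substituting the known values and solving for g(1):
  3·g(1) = 0
  g(1) = 0.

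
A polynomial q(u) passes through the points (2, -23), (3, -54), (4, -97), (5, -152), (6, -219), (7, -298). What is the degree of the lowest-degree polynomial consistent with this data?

Forward differences of the values at u = 2, 3, 4, 5, 6, 7:
  q  : -23  -54  -97  -152  -219  -298
  Δ  : -31  -43  -55  -67  -79
  Δ^2: -12  -12  -12  -12
  Δ^3: 0  0  0
  Δ^4: 0  0
  Δ^5: 0
The second differences are constant (-12) and nonzero, while all higher differences vanish, so the minimal degree is 2.

2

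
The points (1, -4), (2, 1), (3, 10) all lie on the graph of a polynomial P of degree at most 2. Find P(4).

Forward differences of the values at x = 1, 2, 3:
  P  : -4  1  10
  Δ  : 5  9
  Δ^2: 4
The second differences are constant, confirming degree 2.
Interpolating (Newton forward form) and evaluating at x = 4 gives P(4) = 23.

23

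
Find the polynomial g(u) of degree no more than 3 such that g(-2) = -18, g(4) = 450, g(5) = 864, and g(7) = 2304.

Write g(u) = au^3 + bu^2 + cu + d. Substituting each data point gives a linear system:
  -8a + 4b - 2c + d = -18
  64a + 16b + 4c + d = 450
  125a + 25b + 5c + d = 864
  343a + 49b + 7c + d = 2304
Solving the system yields a = 6, b = 6, c = -6, d = -6.
So g(u) = 6u³ + 6u² - 6u - 6.
Check: g(-2) = -18. ✓

g(u) = 6u^3 + 6u^2 - 6u - 6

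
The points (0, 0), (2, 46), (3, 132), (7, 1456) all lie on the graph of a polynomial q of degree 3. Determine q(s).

q(s) = 4s^3 + s^2 + 5s

Using the Lagrange interpolation formula with nodes 0, 2, 3, 7:
  L_0(s) = (s - 2)(s - 3)(s - 7) / -42
  L_1(s) = s(s - 3)(s - 7) / 10
  L_2(s) = s(s - 2)(s - 7) / -12
  L_3(s) = s(s - 2)(s - 3) / 140
Then q(s) = 0·L_0(s) + 46·L_1(s) + 132·L_2(s) + 1456·L_3(s).
Expanding and collecting terms gives q(s) = 4s³ + s² + 5s.
Check: q(3) = 132. ✓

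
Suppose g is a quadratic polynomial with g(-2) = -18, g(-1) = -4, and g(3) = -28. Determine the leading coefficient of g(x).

-4

Write g(x) = ax^2 + bx + c. Substituting each data point gives a linear system:
  4a - 2b + c = -18
  a - b + c = -4
  9a + 3b + c = -28
Solving the system yields a = -4, b = 2, c = 2.
So g(x) = -4x² + 2x + 2.
The leading coefficient is -4.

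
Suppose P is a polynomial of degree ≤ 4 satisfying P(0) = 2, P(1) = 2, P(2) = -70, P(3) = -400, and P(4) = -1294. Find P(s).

Write P(s) = as^4 + bs^3 + cs^2 + ds + e. Substituting each data point gives a linear system:
  e = 2
  a + b + c + d + e = 2
  16a + 8b + 4c + 2d + e = -70
  81a + 27b + 9c + 3d + e = -400
  256a + 64b + 16c + 4d + e = -1294
Solving the system yields a = -5, b = -1, c = 2, d = 4, e = 2.
So P(s) = -5s^4 - s^3 + 2s^2 + 4s + 2.
Check: P(1) = 2. ✓

P(s) = -5s^4 - s^3 + 2s^2 + 4s + 2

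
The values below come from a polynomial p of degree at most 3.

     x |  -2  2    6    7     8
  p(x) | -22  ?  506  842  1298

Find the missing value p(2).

The 4 known points determine the degree-3 polynomial uniquely.
Write p(x) = ax^3 + bx^2 + cx + d. Substituting each data point gives a linear system:
  -8a + 4b - 2c + d = -22
  216a + 36b + 6c + d = 506
  343a + 49b + 7c + d = 842
  512a + 64b + 8c + d = 1298
Solving the system yields a = 3, b = -3, c = -6, d = 2.
So p(x) = 3x^3 - 3x^2 - 6x + 2.
Then p(2) = 2.

2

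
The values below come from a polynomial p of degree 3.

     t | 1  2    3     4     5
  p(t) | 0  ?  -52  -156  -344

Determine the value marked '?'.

-8

On equispaced nodes a degree-3 polynomial has vanishing fourth forward difference, so
  p(1) - 4·p(2) + 6·p(3) - 4·p(4) + p(5) = 0.
Substituting the known values and solving for p(2):
  -4·p(2) = 32
  p(2) = -8.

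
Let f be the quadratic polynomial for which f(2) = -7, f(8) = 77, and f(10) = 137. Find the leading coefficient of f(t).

Write f(t) = at^2 + bt + c. Substituting each data point gives a linear system:
  4a + 2b + c = -7
  64a + 8b + c = 77
  100a + 10b + c = 137
Solving the system yields a = 2, b = -6, c = -3.
So f(t) = 2t^2 - 6t - 3.
The leading coefficient is 2.

2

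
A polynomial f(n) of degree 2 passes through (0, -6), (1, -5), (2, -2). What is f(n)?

Write f(n) = an^2 + bn + c. Substituting each data point gives a linear system:
  c = -6
  a + b + c = -5
  4a + 2b + c = -2
Solving the system yields a = 1, b = 0, c = -6.
So f(n) = n^2 - 6.
Check: f(0) = -6. ✓

f(n) = n^2 - 6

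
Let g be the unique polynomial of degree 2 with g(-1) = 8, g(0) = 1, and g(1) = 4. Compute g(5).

Using the Lagrange interpolation formula with nodes -1, 0, 1:
  L_0(n) = n(n - 1) / 2
  L_1(n) = (n + 1)(n - 1) / -1
  L_2(n) = (n + 1)n / 2
Then g(n) = 8·L_0(n) + 1·L_1(n) + 4·L_2(n).
Expanding and collecting terms gives g(n) = 5n^2 - 2n + 1.
Evaluating at n = 5: g(5) = 116.

116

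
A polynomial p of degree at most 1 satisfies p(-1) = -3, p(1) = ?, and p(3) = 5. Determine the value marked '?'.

On equispaced nodes a degree-1 polynomial has vanishing second forward difference, so
  p(-1) - 2·p(1) + p(3) = 0.
Substituting the known values and solving for p(1):
  -2·p(1) = -2
  p(1) = 1.

1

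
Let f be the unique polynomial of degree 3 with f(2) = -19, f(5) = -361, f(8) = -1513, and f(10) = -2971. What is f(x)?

f(x) = -3x^3 + 3x - 1

Write f(x) = ax^3 + bx^2 + cx + d. Substituting each data point gives a linear system:
  8a + 4b + 2c + d = -19
  125a + 25b + 5c + d = -361
  512a + 64b + 8c + d = -1513
  1000a + 100b + 10c + d = -2971
Solving the system yields a = -3, b = 0, c = 3, d = -1.
So f(x) = -3x^3 + 3x - 1.
Check: f(8) = -1513. ✓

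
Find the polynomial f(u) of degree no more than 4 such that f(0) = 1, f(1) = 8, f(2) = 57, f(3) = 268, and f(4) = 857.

Write f(u) = au^4 + bu^3 + cu^2 + du + e. Substituting each data point gives a linear system:
  e = 1
  a + b + c + d + e = 8
  16a + 8b + 4c + 2d + e = 57
  81a + 27b + 9c + 3d + e = 268
  256a + 64b + 16c + 4d + e = 857
Solving the system yields a = 4, b = -4, c = 5, d = 2, e = 1.
So f(u) = 4u^4 - 4u^3 + 5u^2 + 2u + 1.
Check: f(4) = 857. ✓

f(u) = 4u^4 - 4u^3 + 5u^2 + 2u + 1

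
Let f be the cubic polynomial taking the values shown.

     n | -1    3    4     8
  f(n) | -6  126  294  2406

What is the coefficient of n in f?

4

Write f(n) = an^3 + bn^2 + cn + d. Substituting each data point gives a linear system:
  -a + b - c + d = -6
  27a + 9b + 3c + d = 126
  64a + 16b + 4c + d = 294
  512a + 64b + 8c + d = 2406
Solving the system yields a = 5, b = -3, c = 4, d = 6.
So f(n) = 5n^3 - 3n^2 + 4n + 6.
The coefficient of n is 4.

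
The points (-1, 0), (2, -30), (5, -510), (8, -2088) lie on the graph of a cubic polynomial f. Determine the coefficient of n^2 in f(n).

-1

Write f(n) = an^3 + bn^2 + cn + d. Substituting each data point gives a linear system:
  -a + b - c + d = 0
  8a + 4b + 2c + d = -30
  125a + 25b + 5c + d = -510
  512a + 64b + 8c + d = -2088
Solving the system yields a = -4, b = -1, c = 3, d = 0.
So f(n) = -4n^3 - n^2 + 3n.
The coefficient of n^2 is -1.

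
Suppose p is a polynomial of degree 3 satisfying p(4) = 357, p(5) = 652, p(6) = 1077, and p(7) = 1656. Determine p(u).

Using the Lagrange interpolation formula with nodes 4, 5, 6, 7:
  L_0(u) = (u - 5)(u - 6)(u - 7) / -6
  L_1(u) = (u - 4)(u - 6)(u - 7) / 2
  L_2(u) = (u - 4)(u - 5)(u - 7) / -2
  L_3(u) = (u - 4)(u - 5)(u - 6) / 6
Then p(u) = 357·L_0(u) + 652·L_1(u) + 1077·L_2(u) + 1656·L_3(u).
Expanding and collecting terms gives p(u) = 4u³ + 5u² + 6u - 3.
Check: p(7) = 1656. ✓

p(u) = 4u^3 + 5u^2 + 6u - 3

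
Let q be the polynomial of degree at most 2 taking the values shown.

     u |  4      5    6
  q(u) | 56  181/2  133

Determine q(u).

q(u) = 4u^2 - (3/2)u - 2

Write q(u) = au^2 + bu + c. Substituting each data point gives a linear system:
  16a + 4b + c = 56
  25a + 5b + c = 181/2
  36a + 6b + c = 133
Solving the system yields a = 4, b = -3/2, c = -2.
So q(u) = 4u² - (3/2)u - 2.
Check: q(6) = 133. ✓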